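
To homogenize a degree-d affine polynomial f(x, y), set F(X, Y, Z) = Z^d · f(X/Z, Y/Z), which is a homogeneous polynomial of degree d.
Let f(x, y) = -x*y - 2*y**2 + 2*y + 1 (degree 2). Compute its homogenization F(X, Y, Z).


F(X, Y, Z) = -X*Y - 2*Y**2 + 2*Y*Z + Z**2

deg(f) = 2.
Substitute x = X/Z, y = Y/Z into f, then multiply by Z^2.
  monomial -1·x^1·y^1 ↦ -1·X^1·Y^1·Z^0.
  monomial -2·x^0·y^2 ↦ -2·X^0·Y^2·Z^0.
  monomial 2·x^0·y^1 ↦ 2·X^0·Y^1·Z^1.
  monomial 1·x^0·y^0 ↦ 1·X^0·Y^0·Z^2.
Collecting: F(X, Y, Z) = -X*Y - 2*Y**2 + 2*Y*Z + Z**2.


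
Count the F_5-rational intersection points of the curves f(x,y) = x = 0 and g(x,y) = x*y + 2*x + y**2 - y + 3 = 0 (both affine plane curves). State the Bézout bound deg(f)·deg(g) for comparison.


Common zeros: {(0, 2), (0, 4)}; count = 2; Bézout bound = 2.

deg(f) = 1, deg(g) = 2, so Bézout bound = 2.
Scan x ∈ F_5. For each x, list the y ∈ F_5 with f(x, y) ≡ 0 and those with g(x, y) ≡ 0 (mod 5); the common zeros in that column are the intersection.
  x = 0: f ≡ 0 at y ∈ {0, 1, 2, 3, 4}; g ≡ 0 at y ∈ {2, 4}; common: {2, 4}.
  x = 1: f ≡ 0 at y ∈ ∅; g ≡ 0 at y ∈ {0}; common: ∅.
  x = 2: f ≡ 0 at y ∈ ∅; g ≡ 0 at y ∈ ∅; common: ∅.
  x = 3: f ≡ 0 at y ∈ ∅; g ≡ 0 at y ∈ ∅; common: ∅.
  x = 4: f ≡ 0 at y ∈ ∅; g ≡ 0 at y ∈ {1}; common: ∅.
Collecting: common zeros = {(0, 2), (0, 4)}, so the count is 2.
Comparison with the Bézout bound: 2 ≤ 2 = deg(f)·deg(g), as expected for curves with no common component (the bound is attained).


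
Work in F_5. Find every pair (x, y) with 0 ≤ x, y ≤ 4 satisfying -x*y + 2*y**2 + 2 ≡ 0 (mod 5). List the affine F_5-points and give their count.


Affine F_5-points: {(0, 2), (0, 3), (1, 4), (4, 1)}; count = 4.

For each of the 25 pairs (x, y) ∈ F_5², evaluate f(x, y) mod 5. Record the zeros.
  x = 0: [0↦2, 1↦4, 2↦0, 3↦0, 4↦4]  zeros at y ∈ {2, 3}
  x = 1: [0↦2, 1↦3, 2↦3, 3↦2, 4↦0]  zeros at y ∈ {4}
  x = 2: [0↦2, 1↦2, 2↦1, 3↦4, 4↦1]  zeros at y ∈ ∅
  x = 3: [0↦2, 1↦1, 2↦4, 3↦1, 4↦2]  zeros at y ∈ ∅
  x = 4: [0↦2, 1↦0, 2↦2, 3↦3, 4↦3]  zeros at y ∈ {1}
Collecting zeros: affine points = {(0, 2), (0, 3), (1, 4), (4, 1)}.
Total count |C(F_5)_aff| = 4.


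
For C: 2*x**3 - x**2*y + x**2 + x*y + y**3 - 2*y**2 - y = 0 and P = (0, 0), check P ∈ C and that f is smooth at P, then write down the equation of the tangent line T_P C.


Tangent line at P: -y = 0.

Step 1: f(0, 0) = 0, so P lies on C.
Step 2: partial derivatives
  f_x(x, y) = 6*x**2 - 2*x*y + 2*x + y, f_y(x, y) = -x**2 + x + 3*y**2 - 4*y - 1.
  f_x(P) = 0, f_y(P) = -1 (gradient nonzero, so P is smooth).
Step 3: tangent line at P: 0·(x − 0) + -1·(y − 0) = 0.
Expanding: -y = 0.


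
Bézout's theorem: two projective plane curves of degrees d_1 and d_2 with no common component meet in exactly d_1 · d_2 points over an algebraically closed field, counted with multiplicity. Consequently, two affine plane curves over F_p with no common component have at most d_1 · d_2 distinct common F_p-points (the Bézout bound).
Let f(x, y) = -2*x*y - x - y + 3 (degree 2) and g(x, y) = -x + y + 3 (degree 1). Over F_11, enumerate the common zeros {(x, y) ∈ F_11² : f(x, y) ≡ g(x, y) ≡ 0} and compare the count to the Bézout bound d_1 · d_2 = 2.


Common zeros: {(3, 0), (10, 7)}; count = 2; Bézout bound = 2.

deg(f) = 2, deg(g) = 1, so Bézout bound = 2.
Scan x ∈ F_11. For each x, list the y ∈ F_11 with f(x, y) ≡ 0 and those with g(x, y) ≡ 0 (mod 11); the common zeros in that column are the intersection.
  x = 0: f ≡ 0 at y ∈ {3}; g ≡ 0 at y ∈ {8}; common: ∅.
  x = 1: f ≡ 0 at y ∈ {8}; g ≡ 0 at y ∈ {9}; common: ∅.
  x = 2: f ≡ 0 at y ∈ {9}; g ≡ 0 at y ∈ {10}; common: ∅.
  x = 3: f ≡ 0 at y ∈ {0}; g ≡ 0 at y ∈ {0}; common: {0}.
  x = 4: f ≡ 0 at y ∈ {6}; g ≡ 0 at y ∈ {1}; common: ∅.
  x = 5: f ≡ 0 at y ∈ ∅; g ≡ 0 at y ∈ {2}; common: ∅.
  x = 6: f ≡ 0 at y ∈ {4}; g ≡ 0 at y ∈ {3}; common: ∅.
  x = 7: f ≡ 0 at y ∈ {10}; g ≡ 0 at y ∈ {4}; common: ∅.
  x = 8: f ≡ 0 at y ∈ {1}; g ≡ 0 at y ∈ {5}; common: ∅.
  x = 9: f ≡ 0 at y ∈ {2}; g ≡ 0 at y ∈ {6}; common: ∅.
  x = 10: f ≡ 0 at y ∈ {7}; g ≡ 0 at y ∈ {7}; common: {7}.
Collecting: common zeros = {(3, 0), (10, 7)}, so the count is 2.
Comparison with the Bézout bound: 2 ≤ 2 = deg(f)·deg(g), as expected for curves with no common component (the bound is attained).


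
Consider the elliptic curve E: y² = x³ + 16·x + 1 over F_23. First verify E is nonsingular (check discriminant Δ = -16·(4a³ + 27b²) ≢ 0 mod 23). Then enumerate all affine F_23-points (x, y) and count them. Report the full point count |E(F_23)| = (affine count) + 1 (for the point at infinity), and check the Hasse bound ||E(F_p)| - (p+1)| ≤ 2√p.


Affine points = {(0, 1), (0, 22), (1, 8), (1, 15), (2, 8), (2, 15), (9, 0), (11, 6), (11, 17), (12, 9), (12, 14), (14, 5), (14, 18), (16, 11), (16, 12), (18, 7), (18, 16), (20, 8), (20, 15)}; affine count = 19; |E(F_23)| = 20.

Discriminant check: Δ ∝ 4a³ + 27b² = 4·16³ + 27·1² = 4·4096 + 27·1 ≡ 12 (mod 23). Nonzero ⇒ E is nonsingular.
For each x ∈ F_23, compute rhs = x³ + 16·x + 1 mod 23, then count y ∈ F_23 with y² ≡ rhs.
  x = 0: rhs = 1, matching y values: 1, 22 (2 points).
  x = 1: rhs = 18, matching y values: 8, 15 (2 points).
  x = 2: rhs = 18, matching y values: 8, 15 (2 points).
  x = 3: rhs = 7, matching y values: none (0 points).
  x = 4: rhs = 14, matching y values: none (0 points).
  x = 5: rhs = 22, matching y values: none (0 points).
  x = 6: rhs = 14, matching y values: none (0 points).
  x = 7: rhs = 19, matching y values: none (0 points).
  x = 8: rhs = 20, matching y values: none (0 points).
  x = 9: rhs = 0, matching y values: 0 (1 points).
  x = 10: rhs = 11, matching y values: none (0 points).
  x = 11: rhs = 13, matching y values: 6, 17 (2 points).
  x = 12: rhs = 12, matching y values: 9, 14 (2 points).
  x = 13: rhs = 14, matching y values: none (0 points).
  x = 14: rhs = 2, matching y values: 5, 18 (2 points).
  x = 15: rhs = 5, matching y values: none (0 points).
  x = 16: rhs = 6, matching y values: 11, 12 (2 points).
  x = 17: rhs = 11, matching y values: none (0 points).
  x = 18: rhs = 3, matching y values: 7, 16 (2 points).
  x = 19: rhs = 11, matching y values: none (0 points).
  x = 20: rhs = 18, matching y values: 8, 15 (2 points).
  x = 21: rhs = 7, matching y values: none (0 points).
  x = 22: rhs = 7, matching y values: none (0 points).
Total affine count: 19.
Full point count |E(F_23)| = 19 + 1 = 20.
Hasse bound: |20 − (23+1)| = |-4| = 4 ≤ 2√23 ≈ 9.5917 ✓.


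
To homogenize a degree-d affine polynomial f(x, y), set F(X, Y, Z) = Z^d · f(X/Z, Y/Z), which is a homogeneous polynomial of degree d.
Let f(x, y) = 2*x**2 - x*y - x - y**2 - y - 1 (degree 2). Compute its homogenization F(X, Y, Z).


F(X, Y, Z) = 2*X**2 - X*Y - X*Z - Y**2 - Y*Z - Z**2

deg(f) = 2.
Substitute x = X/Z, y = Y/Z into f, then multiply by Z^2.
  monomial 2·x^2·y^0 ↦ 2·X^2·Y^0·Z^0.
  monomial -1·x^1·y^1 ↦ -1·X^1·Y^1·Z^0.
  monomial -1·x^1·y^0 ↦ -1·X^1·Y^0·Z^1.
  monomial -1·x^0·y^2 ↦ -1·X^0·Y^2·Z^0.
  monomial -1·x^0·y^1 ↦ -1·X^0·Y^1·Z^1.
  monomial -1·x^0·y^0 ↦ -1·X^0·Y^0·Z^2.
Collecting: F(X, Y, Z) = 2*X**2 - X*Y - X*Z - Y**2 - Y*Z - Z**2.


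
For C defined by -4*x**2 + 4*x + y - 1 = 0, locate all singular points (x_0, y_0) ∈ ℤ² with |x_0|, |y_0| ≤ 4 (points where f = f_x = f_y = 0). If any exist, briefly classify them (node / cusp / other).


No singular points in the scanned grid; C is smooth there.

Compute partial derivatives:
  f_x = 4 - 8*x.
  f_y = 1.
f_y = 1 is a nonzero constant, so f_y never vanishes: no point (x, y) can satisfy f = f_x = f_y = 0. In particular no (x, y) ∈ {−4, ..., 4}² is singular; the curve is smooth.


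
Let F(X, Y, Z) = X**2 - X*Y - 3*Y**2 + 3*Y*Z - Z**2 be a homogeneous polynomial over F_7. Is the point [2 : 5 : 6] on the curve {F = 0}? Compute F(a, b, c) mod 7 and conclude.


F(2,5,6) ≡ 1 (mod 7); P is NOT on the curve.

Evaluate F(2, 5, 6) term-by-term (mod 7).
  X**2 ↦ 1·4·1·1 = 4
  -X*Y ↦ -1·2·5·1 = -10
  -3*Y**2 ↦ -3·1·25·1 = -75
  3*Y*Z ↦ 3·1·5·6 = 90
  -Z**2 ↦ -1·1·1·36 = -36
Sum: F(2, 5, 6) = (4) + (-10) + (-75) + (90) + (-36) = -27.
Reducing mod 7: -27 ≡ 1 (mod 7).
Since F(a, b, c) ≡ 1 ≠ 0 (mod 7), P does NOT lie on the curve.


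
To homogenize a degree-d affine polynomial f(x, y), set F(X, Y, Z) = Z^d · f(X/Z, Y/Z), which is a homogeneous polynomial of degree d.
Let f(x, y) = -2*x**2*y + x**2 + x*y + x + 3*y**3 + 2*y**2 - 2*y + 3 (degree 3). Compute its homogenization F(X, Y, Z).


F(X, Y, Z) = -2*X**2*Y + X**2*Z + X*Y*Z + X*Z**2 + 3*Y**3 + 2*Y**2*Z - 2*Y*Z**2 + 3*Z**3

deg(f) = 3.
Substitute x = X/Z, y = Y/Z into f, then multiply by Z^3.
  monomial -2·x^2·y^1 ↦ -2·X^2·Y^1·Z^0.
  monomial 1·x^2·y^0 ↦ 1·X^2·Y^0·Z^1.
  monomial 1·x^1·y^1 ↦ 1·X^1·Y^1·Z^1.
  monomial 1·x^1·y^0 ↦ 1·X^1·Y^0·Z^2.
  monomial 3·x^0·y^3 ↦ 3·X^0·Y^3·Z^0.
  monomial 2·x^0·y^2 ↦ 2·X^0·Y^2·Z^1.
  monomial -2·x^0·y^1 ↦ -2·X^0·Y^1·Z^2.
  monomial 3·x^0·y^0 ↦ 3·X^0·Y^0·Z^3.
Collecting: F(X, Y, Z) = -2*X**2*Y + X**2*Z + X*Y*Z + X*Z**2 + 3*Y**3 + 2*Y**2*Z - 2*Y*Z**2 + 3*Z**3.


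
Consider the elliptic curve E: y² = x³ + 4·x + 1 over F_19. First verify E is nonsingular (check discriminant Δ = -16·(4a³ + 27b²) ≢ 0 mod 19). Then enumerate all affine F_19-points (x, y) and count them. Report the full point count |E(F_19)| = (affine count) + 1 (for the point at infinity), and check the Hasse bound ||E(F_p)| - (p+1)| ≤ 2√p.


Affine points = {(0, 1), (0, 18), (1, 5), (1, 14), (2, 6), (2, 13), (4, 9), (4, 10), (7, 7), (7, 12), (9, 5), (9, 14), (15, 4), (15, 15), (16, 0), (17, 2), (17, 17)}; affine count = 17; |E(F_19)| = 18.

Discriminant check: Δ ∝ 4a³ + 27b² = 4·4³ + 27·1² = 4·64 + 27·1 ≡ 17 (mod 19). Nonzero ⇒ E is nonsingular.
For each x ∈ F_19, compute rhs = x³ + 4·x + 1 mod 19, then count y ∈ F_19 with y² ≡ rhs.
  x = 0: rhs = 1, matching y values: 1, 18 (2 points).
  x = 1: rhs = 6, matching y values: 5, 14 (2 points).
  x = 2: rhs = 17, matching y values: 6, 13 (2 points).
  x = 3: rhs = 2, matching y values: none (0 points).
  x = 4: rhs = 5, matching y values: 9, 10 (2 points).
  x = 5: rhs = 13, matching y values: none (0 points).
  x = 6: rhs = 13, matching y values: none (0 points).
  x = 7: rhs = 11, matching y values: 7, 12 (2 points).
  x = 8: rhs = 13, matching y values: none (0 points).
  x = 9: rhs = 6, matching y values: 5, 14 (2 points).
  x = 10: rhs = 15, matching y values: none (0 points).
  x = 11: rhs = 8, matching y values: none (0 points).
  x = 12: rhs = 10, matching y values: none (0 points).
  x = 13: rhs = 8, matching y values: none (0 points).
  x = 14: rhs = 8, matching y values: none (0 points).
  x = 15: rhs = 16, matching y values: 4, 15 (2 points).
  x = 16: rhs = 0, matching y values: 0 (1 points).
  x = 17: rhs = 4, matching y values: 2, 17 (2 points).
  x = 18: rhs = 15, matching y values: none (0 points).
Total affine count: 17.
Full point count |E(F_19)| = 17 + 1 = 18.
Hasse bound: |18 − (19+1)| = |-2| = 2 ≤ 2√19 ≈ 8.7178 ✓.


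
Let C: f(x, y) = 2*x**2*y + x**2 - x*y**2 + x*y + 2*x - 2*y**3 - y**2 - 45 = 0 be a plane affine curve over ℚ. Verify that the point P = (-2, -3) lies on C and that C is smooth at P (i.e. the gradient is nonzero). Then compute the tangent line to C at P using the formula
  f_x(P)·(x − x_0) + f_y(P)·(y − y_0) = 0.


Tangent line at P: 10*x - 54*y - 142 = 0.

Step 1: f(-2, -3) = 0, so P lies on C.
Step 2: partial derivatives
  f_x(x, y) = 4*x*y + 2*x - y**2 + y + 2, f_y(x, y) = 2*x**2 - 2*x*y + x - 6*y**2 - 2*y.
  f_x(P) = 10, f_y(P) = -54 (gradient nonzero, so P is smooth).
Step 3: tangent line at P: 10·(x − -2) + -54·(y − -3) = 0.
Expanding: 10*x - 54*y - 142 = 0.


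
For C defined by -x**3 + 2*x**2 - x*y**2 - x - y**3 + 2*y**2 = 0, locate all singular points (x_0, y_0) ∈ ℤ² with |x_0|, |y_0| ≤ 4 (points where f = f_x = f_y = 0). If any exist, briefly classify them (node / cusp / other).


Singular points: {(1, 0)}; classification: node.

Compute partial derivatives:
  f_x = -3*x**2 + 4*x - y**2 - 1.
  f_y = -2*x*y - 3*y**2 + 4*y.
Scan x_0 ∈ {−4, ..., 4}. For each x_0, f_y(x_0, y) is a polynomial in y; find its integer roots y ∈ {−4, ..., 4}, then test f_x and f at those candidates.
  x = -4: f_y(-4, y) = -3*y**2 + 12*y; vanishes at y ∈ {0, 4}. (-4, 0): f_x = -65 ≠ 0; (-4, 4): f_x = -81 ≠ 0.
  x = -3: f_y(-3, y) = -3*y**2 + 10*y; vanishes at y ∈ {0}. (-3, 0): f_x = -40 ≠ 0.
  x = -2: f_y(-2, y) = -3*y**2 + 8*y; vanishes at y ∈ {0}. (-2, 0): f_x = -21 ≠ 0.
  x = -1: f_y(-1, y) = -3*y**2 + 6*y; vanishes at y ∈ {0, 2}. (-1, 0): f_x = -8 ≠ 0; (-1, 2): f_x = -12 ≠ 0.
  x = 0: f_y(0, y) = -3*y**2 + 4*y; vanishes at y ∈ {0}. (0, 0): f_x = -1 ≠ 0.
  x = 1: f_y(1, y) = -3*y**2 + 2*y; vanishes at y ∈ {0}. (1, 0): f_x = 0, f = 0 — SINGULAR.
  x = 2: f_y(2, y) = -3*y**2; vanishes at y ∈ {0}. (2, 0): f_x = -5 ≠ 0.
  x = 3: f_y(3, y) = -3*y**2 - 2*y; vanishes at y ∈ {0}. (3, 0): f_x = -16 ≠ 0.
  x = 4: f_y(4, y) = -3*y**2 - 4*y; vanishes at y ∈ {0}. (4, 0): f_x = -33 ≠ 0.
Only singular point on the grid: (1, 0).
Classify: substitute x = 1 + u, y = 0 + v and expand: f = -u**3 - u**2 - u*v**2 - v**3 + v**2.
No constant or linear terms (consistent with a singular point). Quadratic part: -u**2 + v**2. Cubic part: -u**3 - u*v**2 - v**3.
The quadratic part v**2 - u**2 = (v − u)(v + u) splits into two distinct linear factors, so there are two distinct tangent lines y − 0 = ±(x − 1) — this is a node (ordinary double point).
Classification: node.


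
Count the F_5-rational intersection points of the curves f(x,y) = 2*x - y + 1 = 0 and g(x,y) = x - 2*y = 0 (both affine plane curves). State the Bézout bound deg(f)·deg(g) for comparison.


Common zeros: {(1, 3)}; count = 1; Bézout bound = 1.

deg(f) = 1, deg(g) = 1, so Bézout bound = 1.
Scan x ∈ F_5. For each x, list the y ∈ F_5 with f(x, y) ≡ 0 and those with g(x, y) ≡ 0 (mod 5); the common zeros in that column are the intersection.
  x = 0: f ≡ 0 at y ∈ {1}; g ≡ 0 at y ∈ {0}; common: ∅.
  x = 1: f ≡ 0 at y ∈ {3}; g ≡ 0 at y ∈ {3}; common: {3}.
  x = 2: f ≡ 0 at y ∈ {0}; g ≡ 0 at y ∈ {1}; common: ∅.
  x = 3: f ≡ 0 at y ∈ {2}; g ≡ 0 at y ∈ {4}; common: ∅.
  x = 4: f ≡ 0 at y ∈ {4}; g ≡ 0 at y ∈ {2}; common: ∅.
Collecting: common zeros = {(1, 3)}, so the count is 1.
Comparison with the Bézout bound: 1 ≤ 1 = deg(f)·deg(g), as expected for curves with no common component (the bound is attained).


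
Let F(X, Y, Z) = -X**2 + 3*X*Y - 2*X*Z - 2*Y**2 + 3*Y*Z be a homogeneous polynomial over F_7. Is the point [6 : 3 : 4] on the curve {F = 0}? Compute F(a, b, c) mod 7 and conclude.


F(6,3,4) ≡ 2 (mod 7); P is NOT on the curve.

Evaluate F(6, 3, 4) term-by-term (mod 7).
  -X**2 ↦ -1·36·1·1 = -36
  3*X*Y ↦ 3·6·3·1 = 54
  -2*X*Z ↦ -2·6·1·4 = -48
  -2*Y**2 ↦ -2·1·9·1 = -18
  3*Y*Z ↦ 3·1·3·4 = 36
Sum: F(6, 3, 4) = (-36) + (54) + (-48) + (-18) + (36) = -12.
Reducing mod 7: -12 ≡ 2 (mod 7).
Since F(a, b, c) ≡ 2 ≠ 0 (mod 7), P does NOT lie on the curve.


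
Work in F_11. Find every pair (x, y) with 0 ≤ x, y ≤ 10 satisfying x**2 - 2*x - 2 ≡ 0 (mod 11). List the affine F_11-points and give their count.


Affine F_11-points: {(6, 0), (6, 1), (6, 2), (6, 3), (6, 4), (6, 5), (6, 6), (6, 7), (6, 8), (6, 9), (6, 10), (7, 0), (7, 1), (7, 2), (7, 3), (7, 4), (7, 5), (7, 6), (7, 7), (7, 8), (7, 9), (7, 10)}; count = 22.

For each of the 121 pairs (x, y) ∈ F_11², evaluate f(x, y) mod 11. Record the zeros.
  x = 0: [0↦9, 1↦9, 2↦9, 3↦9, 4↦9, 5↦9, 6↦9, 7↦9, 8↦9, 9↦9, 10↦9]  zeros at y ∈ ∅
  x = 1: [0↦8, 1↦8, 2↦8, 3↦8, 4↦8, 5↦8, 6↦8, 7↦8, 8↦8, 9↦8, 10↦8]  zeros at y ∈ ∅
  x = 2: [0↦9, 1↦9, 2↦9, 3↦9, 4↦9, 5↦9, 6↦9, 7↦9, 8↦9, 9↦9, 10↦9]  zeros at y ∈ ∅
  x = 3: [0↦1, 1↦1, 2↦1, 3↦1, 4↦1, 5↦1, 6↦1, 7↦1, 8↦1, 9↦1, 10↦1]  zeros at y ∈ ∅
  x = 4: [0↦6, 1↦6, 2↦6, 3↦6, 4↦6, 5↦6, 6↦6, 7↦6, 8↦6, 9↦6, 10↦6]  zeros at y ∈ ∅
  x = 5: [0↦2, 1↦2, 2↦2, 3↦2, 4↦2, 5↦2, 6↦2, 7↦2, 8↦2, 9↦2, 10↦2]  zeros at y ∈ ∅
  x = 6: [0↦0, 1↦0, 2↦0, 3↦0, 4↦0, 5↦0, 6↦0, 7↦0, 8↦0, 9↦0, 10↦0]  zeros at y ∈ {0, 1, 2, 3, 4, 5, 6, 7, 8, 9, 10}
  x = 7: [0↦0, 1↦0, 2↦0, 3↦0, 4↦0, 5↦0, 6↦0, 7↦0, 8↦0, 9↦0, 10↦0]  zeros at y ∈ {0, 1, 2, 3, 4, 5, 6, 7, 8, 9, 10}
  x = 8: [0↦2, 1↦2, 2↦2, 3↦2, 4↦2, 5↦2, 6↦2, 7↦2, 8↦2, 9↦2, 10↦2]  zeros at y ∈ ∅
  x = 9: [0↦6, 1↦6, 2↦6, 3↦6, 4↦6, 5↦6, 6↦6, 7↦6, 8↦6, 9↦6, 10↦6]  zeros at y ∈ ∅
  x = 10: [0↦1, 1↦1, 2↦1, 3↦1, 4↦1, 5↦1, 6↦1, 7↦1, 8↦1, 9↦1, 10↦1]  zeros at y ∈ ∅
Collecting zeros: affine points = {(6, 0), (6, 1), (6, 2), (6, 3), (6, 4), (6, 5), (6, 6), (6, 7), (6, 8), (6, 9), (6, 10), (7, 0), (7, 1), (7, 2), (7, 3), (7, 4), (7, 5), (7, 6), (7, 7), (7, 8), (7, 9), (7, 10)}.
Total count |C(F_11)_aff| = 22.


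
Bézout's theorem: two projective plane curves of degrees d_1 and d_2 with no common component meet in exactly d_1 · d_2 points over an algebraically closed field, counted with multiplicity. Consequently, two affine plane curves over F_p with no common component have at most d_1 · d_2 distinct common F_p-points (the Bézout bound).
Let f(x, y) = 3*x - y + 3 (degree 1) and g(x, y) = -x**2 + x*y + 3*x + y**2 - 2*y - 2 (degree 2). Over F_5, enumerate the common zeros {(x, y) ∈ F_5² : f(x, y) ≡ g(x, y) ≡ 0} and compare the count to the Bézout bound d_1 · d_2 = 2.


Common zeros: {(1, 1)}; count = 1; Bézout bound = 2.

deg(f) = 1, deg(g) = 2, so Bézout bound = 2.
Scan x ∈ F_5. For each x, list the y ∈ F_5 with f(x, y) ≡ 0 and those with g(x, y) ≡ 0 (mod 5); the common zeros in that column are the intersection.
  x = 0: f ≡ 0 at y ∈ {3}; g ≡ 0 at y ∈ ∅; common: ∅.
  x = 1: f ≡ 0 at y ∈ {1}; g ≡ 0 at y ∈ {0, 1}; common: {1}.
  x = 2: f ≡ 0 at y ∈ {4}; g ≡ 0 at y ∈ {0}; common: ∅.
  x = 3: f ≡ 0 at y ∈ {2}; g ≡ 0 at y ∈ {1, 3}; common: ∅.
  x = 4: f ≡ 0 at y ∈ {0}; g ≡ 0 at y ∈ ∅; common: ∅.
Collecting: common zeros = {(1, 1)}, so the count is 1.
Comparison with the Bézout bound: 1 ≤ 2 = deg(f)·deg(g), as expected for curves with no common component (the affine F_5-count falls short of the bound because intersections may lie at infinity, over extension fields, or carry multiplicity).


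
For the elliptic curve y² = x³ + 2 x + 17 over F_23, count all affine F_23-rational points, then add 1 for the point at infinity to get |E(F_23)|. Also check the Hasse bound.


Affine points = {(2, 11), (2, 12), (3, 2), (3, 21), (7, 11), (7, 12), (8, 4), (8, 19), (10, 5), (10, 18), (11, 6), (11, 17), (13, 3), (13, 20), (14, 11), (14, 12), (15, 8), (15, 15)}; affine count = 18; |E(F_23)| = 19.

Discriminant check: Δ ∝ 4a³ + 27b² = 4·2³ + 27·17² = 4·8 + 27·289 ≡ 15 (mod 23). Nonzero ⇒ E is nonsingular.
For each x ∈ F_23, compute rhs = x³ + 2·x + 17 mod 23, then count y ∈ F_23 with y² ≡ rhs.
  x = 0: rhs = 17, matching y values: none (0 points).
  x = 1: rhs = 20, matching y values: none (0 points).
  x = 2: rhs = 6, matching y values: 11, 12 (2 points).
  x = 3: rhs = 4, matching y values: 2, 21 (2 points).
  x = 4: rhs = 20, matching y values: none (0 points).
  x = 5: rhs = 14, matching y values: none (0 points).
  x = 6: rhs = 15, matching y values: none (0 points).
  x = 7: rhs = 6, matching y values: 11, 12 (2 points).
  x = 8: rhs = 16, matching y values: 4, 19 (2 points).
  x = 9: rhs = 5, matching y values: none (0 points).
  x = 10: rhs = 2, matching y values: 5, 18 (2 points).
  x = 11: rhs = 13, matching y values: 6, 17 (2 points).
  x = 12: rhs = 21, matching y values: none (0 points).
  x = 13: rhs = 9, matching y values: 3, 20 (2 points).
  x = 14: rhs = 6, matching y values: 11, 12 (2 points).
  x = 15: rhs = 18, matching y values: 8, 15 (2 points).
  x = 16: rhs = 5, matching y values: none (0 points).
  x = 17: rhs = 19, matching y values: none (0 points).
  x = 18: rhs = 20, matching y values: none (0 points).
  x = 19: rhs = 14, matching y values: none (0 points).
  x = 20: rhs = 7, matching y values: none (0 points).
  x = 21: rhs = 5, matching y values: none (0 points).
  x = 22: rhs = 14, matching y values: none (0 points).
Total affine count: 18.
Full point count |E(F_23)| = 18 + 1 = 19.
Hasse bound: |19 − (23+1)| = |-5| = 5 ≤ 2√23 ≈ 9.5917 ✓.


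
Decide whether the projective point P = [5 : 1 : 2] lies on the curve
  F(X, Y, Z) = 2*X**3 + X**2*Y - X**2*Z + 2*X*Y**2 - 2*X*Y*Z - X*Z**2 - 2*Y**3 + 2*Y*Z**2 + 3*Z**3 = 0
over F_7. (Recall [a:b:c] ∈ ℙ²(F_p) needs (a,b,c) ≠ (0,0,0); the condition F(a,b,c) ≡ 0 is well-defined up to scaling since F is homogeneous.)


F(5,1,2) ≡ 1 (mod 7); P is NOT on the curve.

Evaluate F(5, 1, 2) term-by-term (mod 7).
  2*X**3 ↦ 2·125·1·1 = 250
  X**2*Y ↦ 1·25·1·1 = 25
  -X**2*Z ↦ -1·25·1·2 = -50
  2*X*Y**2 ↦ 2·5·1·1 = 10
  -2*X*Y*Z ↦ -2·5·1·2 = -20
  -X*Z**2 ↦ -1·5·1·4 = -20
  -2*Y**3 ↦ -2·1·1·1 = -2
  2*Y*Z**2 ↦ 2·1·1·4 = 8
  3*Z**3 ↦ 3·1·1·8 = 24
Sum: F(5, 1, 2) = (250) + (25) + (-50) + (10) + (-20) + (-20) + (-2) + (8) + (24) = 225.
Reducing mod 7: 225 ≡ 1 (mod 7).
Since F(a, b, c) ≡ 1 ≠ 0 (mod 7), P does NOT lie on the curve.


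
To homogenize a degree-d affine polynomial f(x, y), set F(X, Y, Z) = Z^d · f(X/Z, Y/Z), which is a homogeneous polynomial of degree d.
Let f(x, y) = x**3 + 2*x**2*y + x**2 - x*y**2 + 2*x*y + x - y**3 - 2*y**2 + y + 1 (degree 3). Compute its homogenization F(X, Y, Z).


F(X, Y, Z) = X**3 + 2*X**2*Y + X**2*Z - X*Y**2 + 2*X*Y*Z + X*Z**2 - Y**3 - 2*Y**2*Z + Y*Z**2 + Z**3

deg(f) = 3.
Substitute x = X/Z, y = Y/Z into f, then multiply by Z^3.
  monomial 1·x^3·y^0 ↦ 1·X^3·Y^0·Z^0.
  monomial 2·x^2·y^1 ↦ 2·X^2·Y^1·Z^0.
  monomial 1·x^2·y^0 ↦ 1·X^2·Y^0·Z^1.
  monomial -1·x^1·y^2 ↦ -1·X^1·Y^2·Z^0.
  monomial 2·x^1·y^1 ↦ 2·X^1·Y^1·Z^1.
  monomial 1·x^1·y^0 ↦ 1·X^1·Y^0·Z^2.
  monomial -1·x^0·y^3 ↦ -1·X^0·Y^3·Z^0.
  monomial -2·x^0·y^2 ↦ -2·X^0·Y^2·Z^1.
  monomial 1·x^0·y^1 ↦ 1·X^0·Y^1·Z^2.
  monomial 1·x^0·y^0 ↦ 1·X^0·Y^0·Z^3.
Collecting: F(X, Y, Z) = X**3 + 2*X**2*Y + X**2*Z - X*Y**2 + 2*X*Y*Z + X*Z**2 - Y**3 - 2*Y**2*Z + Y*Z**2 + Z**3.


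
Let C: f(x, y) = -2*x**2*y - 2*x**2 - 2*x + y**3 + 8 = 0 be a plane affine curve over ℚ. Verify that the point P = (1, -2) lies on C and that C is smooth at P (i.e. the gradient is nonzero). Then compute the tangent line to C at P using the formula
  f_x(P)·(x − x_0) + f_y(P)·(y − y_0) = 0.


Tangent line at P: 2*x + 10*y + 18 = 0.

Step 1: f(1, -2) = 0, so P lies on C.
Step 2: partial derivatives
  f_x(x, y) = -4*x*y - 4*x - 2, f_y(x, y) = -2*x**2 + 3*y**2.
  f_x(P) = 2, f_y(P) = 10 (gradient nonzero, so P is smooth).
Step 3: tangent line at P: 2·(x − 1) + 10·(y − -2) = 0.
Expanding: 2*x + 10*y + 18 = 0.


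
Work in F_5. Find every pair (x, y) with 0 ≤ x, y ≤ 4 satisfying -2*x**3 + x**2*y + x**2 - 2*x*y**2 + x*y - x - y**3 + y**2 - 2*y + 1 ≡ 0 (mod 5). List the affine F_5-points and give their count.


Affine F_5-points: {(0, 4), (2, 2), (2, 3), (3, 2), (4, 0), (4, 1), (4, 2)}; count = 7.

For each of the 25 pairs (x, y) ∈ F_5², evaluate f(x, y) mod 5. Record the zeros.
  x = 0: [0↦1, 1↦4, 2↦3, 3↦2, 4↦0]  zeros at y ∈ {4}
  x = 1: [0↦4, 1↦2, 2↦2, 3↦3, 4↦4]  zeros at y ∈ ∅
  x = 2: [0↦2, 1↦2, 2↦0, 3↦0, 4↦1]  zeros at y ∈ {2, 3}
  x = 3: [0↦3, 1↦2, 2↦0, 3↦1, 4↦4]  zeros at y ∈ {2}
  x = 4: [0↦0, 1↦0, 2↦0, 3↦4, 4↦1]  zeros at y ∈ {0, 1, 2}
Collecting zeros: affine points = {(0, 4), (2, 2), (2, 3), (3, 2), (4, 0), (4, 1), (4, 2)}.
Total count |C(F_5)_aff| = 7.


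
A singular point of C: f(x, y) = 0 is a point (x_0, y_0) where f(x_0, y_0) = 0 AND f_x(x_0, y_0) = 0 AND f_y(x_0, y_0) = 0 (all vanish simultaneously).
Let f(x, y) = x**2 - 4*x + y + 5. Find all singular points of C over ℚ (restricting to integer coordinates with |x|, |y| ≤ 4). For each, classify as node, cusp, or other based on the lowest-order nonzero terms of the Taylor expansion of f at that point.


No singular points in the scanned grid; C is smooth there.

Compute partial derivatives:
  f_x = 2*x - 4.
  f_y = 1.
f_y = 1 is a nonzero constant, so f_y never vanishes: no point (x, y) can satisfy f = f_x = f_y = 0. In particular no (x, y) ∈ {−4, ..., 4}² is singular; the curve is smooth.


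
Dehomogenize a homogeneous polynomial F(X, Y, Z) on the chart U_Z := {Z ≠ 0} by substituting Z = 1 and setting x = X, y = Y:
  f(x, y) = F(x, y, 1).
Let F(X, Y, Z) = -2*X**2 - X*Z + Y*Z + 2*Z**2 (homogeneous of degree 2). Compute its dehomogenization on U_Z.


f(x, y) = -2*x**2 - x + y + 2

On U_Z we set Z = 1. Each monomial c·X^i·Y^j·Z^k in F becomes c·x^i·y^j·1^k = c·x^i·y^j.
Substituting Z = 1: F(X, Y, 1) = -2*x**2 - x + y + 2.
Note: deg(f) ≤ deg(F) = 2; strict inequality happens when F is divisible by Z (lost terms).


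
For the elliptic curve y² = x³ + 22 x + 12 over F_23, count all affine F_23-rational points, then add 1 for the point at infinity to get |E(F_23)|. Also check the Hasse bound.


Affine points = {(0, 9), (0, 14), (1, 9), (1, 14), (2, 8), (2, 15), (3, 6), (3, 17), (4, 7), (4, 16), (7, 7), (7, 16), (10, 6), (10, 17), (12, 7), (12, 16), (17, 3), (17, 20), (21, 11), (21, 12), (22, 9), (22, 14)}; affine count = 22; |E(F_23)| = 23.

Discriminant check: Δ ∝ 4a³ + 27b² = 4·22³ + 27·12² = 4·10648 + 27·144 ≡ 20 (mod 23). Nonzero ⇒ E is nonsingular.
For each x ∈ F_23, compute rhs = x³ + 22·x + 12 mod 23, then count y ∈ F_23 with y² ≡ rhs.
  x = 0: rhs = 12, matching y values: 9, 14 (2 points).
  x = 1: rhs = 12, matching y values: 9, 14 (2 points).
  x = 2: rhs = 18, matching y values: 8, 15 (2 points).
  x = 3: rhs = 13, matching y values: 6, 17 (2 points).
  x = 4: rhs = 3, matching y values: 7, 16 (2 points).
  x = 5: rhs = 17, matching y values: none (0 points).
  x = 6: rhs = 15, matching y values: none (0 points).
  x = 7: rhs = 3, matching y values: 7, 16 (2 points).
  x = 8: rhs = 10, matching y values: none (0 points).
  x = 9: rhs = 19, matching y values: none (0 points).
  x = 10: rhs = 13, matching y values: 6, 17 (2 points).
  x = 11: rhs = 21, matching y values: none (0 points).
  x = 12: rhs = 3, matching y values: 7, 16 (2 points).
  x = 13: rhs = 11, matching y values: none (0 points).
  x = 14: rhs = 5, matching y values: none (0 points).
  x = 15: rhs = 14, matching y values: none (0 points).
  x = 16: rhs = 21, matching y values: none (0 points).
  x = 17: rhs = 9, matching y values: 3, 20 (2 points).
  x = 18: rhs = 7, matching y values: none (0 points).
  x = 19: rhs = 21, matching y values: none (0 points).
  x = 20: rhs = 11, matching y values: none (0 points).
  x = 21: rhs = 6, matching y values: 11, 12 (2 points).
  x = 22: rhs = 12, matching y values: 9, 14 (2 points).
Total affine count: 22.
Full point count |E(F_23)| = 22 + 1 = 23.
Hasse bound: |23 − (23+1)| = |-1| = 1 ≤ 2√23 ≈ 9.5917 ✓.


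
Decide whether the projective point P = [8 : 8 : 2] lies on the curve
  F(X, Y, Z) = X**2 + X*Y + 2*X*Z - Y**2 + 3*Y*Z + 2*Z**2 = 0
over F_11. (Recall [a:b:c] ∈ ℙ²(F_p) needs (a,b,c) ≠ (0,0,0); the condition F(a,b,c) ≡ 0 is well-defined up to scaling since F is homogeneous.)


F(8,8,2) ≡ 9 (mod 11); P is NOT on the curve.

Evaluate F(8, 8, 2) term-by-term (mod 11).
  X**2 ↦ 1·64·1·1 = 64
  X*Y ↦ 1·8·8·1 = 64
  2*X*Z ↦ 2·8·1·2 = 32
  -Y**2 ↦ -1·1·64·1 = -64
  3*Y*Z ↦ 3·1·8·2 = 48
  2*Z**2 ↦ 2·1·1·4 = 8
Sum: F(8, 8, 2) = (64) + (64) + (32) + (-64) + (48) + (8) = 152.
Reducing mod 11: 152 ≡ 9 (mod 11).
Since F(a, b, c) ≡ 9 ≠ 0 (mod 11), P does NOT lie on the curve.


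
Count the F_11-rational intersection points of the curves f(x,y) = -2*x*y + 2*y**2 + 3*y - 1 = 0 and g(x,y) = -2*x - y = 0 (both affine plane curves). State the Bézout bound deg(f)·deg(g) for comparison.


Common zeros: ∅; count = 0; Bézout bound = 2.

deg(f) = 2, deg(g) = 1, so Bézout bound = 2.
Scan x ∈ F_11. For each x, list the y ∈ F_11 with f(x, y) ≡ 0 and those with g(x, y) ≡ 0 (mod 11); the common zeros in that column are the intersection.
  x = 0: f ≡ 0 at y ∈ ∅; g ≡ 0 at y ∈ {0}; common: ∅.
  x = 1: f ≡ 0 at y ∈ {6, 10}; g ≡ 0 at y ∈ {9}; common: ∅.
  x = 2: f ≡ 0 at y ∈ {1, 5}; g ≡ 0 at y ∈ {7}; common: ∅.
  x = 3: f ≡ 0 at y ∈ ∅; g ≡ 0 at y ∈ {5}; common: ∅.
  x = 4: f ≡ 0 at y ∈ {4}; g ≡ 0 at y ∈ {3}; common: ∅.
  x = 5: f ≡ 0 at y ∈ ∅; g ≡ 0 at y ∈ {1}; common: ∅.
  x = 6: f ≡ 0 at y ∈ {2, 8}; g ≡ 0 at y ∈ {10}; common: ∅.
  x = 7: f ≡ 0 at y ∈ ∅; g ≡ 0 at y ∈ {8}; common: ∅.
  x = 8: f ≡ 0 at y ∈ {3, 9}; g ≡ 0 at y ∈ {6}; common: ∅.
  x = 9: f ≡ 0 at y ∈ ∅; g ≡ 0 at y ∈ {4}; common: ∅.
  x = 10: f ≡ 0 at y ∈ {7}; g ≡ 0 at y ∈ {2}; common: ∅.
Collecting: common zeros = ∅, so the count is 0.
Comparison with the Bézout bound: 0 ≤ 2 = deg(f)·deg(g), as expected for curves with no common component (the affine F_11-count falls short of the bound because intersections may lie at infinity, over extension fields, or carry multiplicity).


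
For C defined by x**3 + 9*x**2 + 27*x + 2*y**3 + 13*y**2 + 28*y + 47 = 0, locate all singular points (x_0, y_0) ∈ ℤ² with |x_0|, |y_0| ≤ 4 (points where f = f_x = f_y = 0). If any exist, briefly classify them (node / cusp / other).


Singular points: {(-3, -2)}; classification: cusp.

Compute partial derivatives:
  f_x = 3*x**2 + 18*x + 27.
  f_y = 6*y**2 + 26*y + 28.
Scan x_0 ∈ {−4, ..., 4}. For each x_0, f_y(x_0, y) is a polynomial in y; find its integer roots y ∈ {−4, ..., 4}, then test f_x and f at those candidates.
  x = -4: f_y(-4, y) = 6*y**2 + 26*y + 28; vanishes at y ∈ {-2}. (-4, -2): f_x = 3 ≠ 0.
  x = -3: f_y(-3, y) = 6*y**2 + 26*y + 28; vanishes at y ∈ {-2}. (-3, -2): f_x = 0, f = 0 — SINGULAR.
  x = -2: f_y(-2, y) = 6*y**2 + 26*y + 28; vanishes at y ∈ {-2}. (-2, -2): f_x = 3 ≠ 0.
  x = -1: f_y(-1, y) = 6*y**2 + 26*y + 28; vanishes at y ∈ {-2}. (-1, -2): f_x = 12 ≠ 0.
  x = 0: f_y(0, y) = 6*y**2 + 26*y + 28; vanishes at y ∈ {-2}. (0, -2): f_x = 27 ≠ 0.
  x = 1: f_y(1, y) = 6*y**2 + 26*y + 28; vanishes at y ∈ {-2}. (1, -2): f_x = 48 ≠ 0.
  x = 2: f_y(2, y) = 6*y**2 + 26*y + 28; vanishes at y ∈ {-2}. (2, -2): f_x = 75 ≠ 0.
  x = 3: f_y(3, y) = 6*y**2 + 26*y + 28; vanishes at y ∈ {-2}. (3, -2): f_x = 108 ≠ 0.
  x = 4: f_y(4, y) = 6*y**2 + 26*y + 28; vanishes at y ∈ {-2}. (4, -2): f_x = 147 ≠ 0.
Only singular point on the grid: (-3, -2).
Classify: substitute x = -3 + u, y = -2 + v and expand: f = u**3 + 2*v**3 + v**2.
No constant or linear terms (consistent with a singular point). Quadratic part: v**2. Cubic part: u**3 + 2*v**3.
The quadratic part v**2 is a perfect square, so there is a single (double) tangent line v = 0, i.e. y = -2. Restricting the cubic part to that line (v = 0) leaves u**3 ≠ 0, so f is not divisible by v and the branch is v² ≈ -u**3 to lowest order — this is a cusp.
Classification: cusp.


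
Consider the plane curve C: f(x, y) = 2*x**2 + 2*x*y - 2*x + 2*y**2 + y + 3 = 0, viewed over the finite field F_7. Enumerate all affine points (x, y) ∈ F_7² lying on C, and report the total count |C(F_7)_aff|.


Affine F_7-points: {(2, 0), (2, 1), (5, 1), (5, 4), (6, 0), (6, 4)}; count = 6.

For each of the 49 pairs (x, y) ∈ F_7², evaluate f(x, y) mod 7. Record the zeros.
  x = 0: [0↦3, 1↦6, 2↦6, 3↦3, 4↦4, 5↦2, 6↦4]  zeros at y ∈ ∅
  x = 1: [0↦3, 1↦1, 2↦3, 3↦2, 4↦5, 5↦5, 6↦2]  zeros at y ∈ ∅
  x = 2: [0↦0, 1↦0, 2↦4, 3↦5, 4↦3, 5↦5, 6↦4]  zeros at y ∈ {0, 1}
  x = 3: [0↦1, 1↦3, 2↦2, 3↦5, 4↦5, 5↦2, 6↦3]  zeros at y ∈ ∅
  x = 4: [0↦6, 1↦3, 2↦4, 3↦2, 4↦4, 5↦3, 6↦6]  zeros at y ∈ ∅
  x = 5: [0↦1, 1↦0, 2↦3, 3↦3, 4↦0, 5↦1, 6↦6]  zeros at y ∈ {1, 4}
  x = 6: [0↦0, 1↦1, 2↦6, 3↦1, 4↦0, 5↦3, 6↦3]  zeros at y ∈ {0, 4}
Collecting zeros: affine points = {(2, 0), (2, 1), (5, 1), (5, 4), (6, 0), (6, 4)}.
Total count |C(F_7)_aff| = 6.


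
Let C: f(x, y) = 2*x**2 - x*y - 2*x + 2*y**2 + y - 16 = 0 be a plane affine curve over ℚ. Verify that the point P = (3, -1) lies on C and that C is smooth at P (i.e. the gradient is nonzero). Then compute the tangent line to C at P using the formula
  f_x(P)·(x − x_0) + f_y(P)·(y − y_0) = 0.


Tangent line at P: 11*x - 6*y - 39 = 0.

Step 1: f(3, -1) = 0, so P lies on C.
Step 2: partial derivatives
  f_x(x, y) = 4*x - y - 2, f_y(x, y) = -x + 4*y + 1.
  f_x(P) = 11, f_y(P) = -6 (gradient nonzero, so P is smooth).
Step 3: tangent line at P: 11·(x − 3) + -6·(y − -1) = 0.
Expanding: 11*x - 6*y - 39 = 0.


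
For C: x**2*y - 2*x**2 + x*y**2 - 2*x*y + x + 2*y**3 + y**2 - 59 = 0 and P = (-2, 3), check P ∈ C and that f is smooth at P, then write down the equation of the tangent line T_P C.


Tangent line at P: 56*y - 168 = 0.

Step 1: f(-2, 3) = 0, so P lies on C.
Step 2: partial derivatives
  f_x(x, y) = 2*x*y - 4*x + y**2 - 2*y + 1, f_y(x, y) = x**2 + 2*x*y - 2*x + 6*y**2 + 2*y.
  f_x(P) = 0, f_y(P) = 56 (gradient nonzero, so P is smooth).
Step 3: tangent line at P: 0·(x − -2) + 56·(y − 3) = 0.
Expanding: 56*y - 168 = 0.


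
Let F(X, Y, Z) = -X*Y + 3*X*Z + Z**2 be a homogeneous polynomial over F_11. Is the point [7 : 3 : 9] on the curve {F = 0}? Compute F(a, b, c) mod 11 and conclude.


F(7,3,9) ≡ 7 (mod 11); P is NOT on the curve.

Evaluate F(7, 3, 9) term-by-term (mod 11).
  -X*Y ↦ -1·7·3·1 = -21
  3*X*Z ↦ 3·7·1·9 = 189
  Z**2 ↦ 1·1·1·81 = 81
Sum: F(7, 3, 9) = (-21) + (189) + (81) = 249.
Reducing mod 11: 249 ≡ 7 (mod 11).
Since F(a, b, c) ≡ 7 ≠ 0 (mod 11), P does NOT lie on the curve.


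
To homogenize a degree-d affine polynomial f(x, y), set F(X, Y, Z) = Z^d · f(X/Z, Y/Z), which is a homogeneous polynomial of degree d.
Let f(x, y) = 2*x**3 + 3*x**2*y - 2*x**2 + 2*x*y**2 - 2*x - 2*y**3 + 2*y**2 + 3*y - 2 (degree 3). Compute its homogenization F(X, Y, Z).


F(X, Y, Z) = 2*X**3 + 3*X**2*Y - 2*X**2*Z + 2*X*Y**2 - 2*X*Z**2 - 2*Y**3 + 2*Y**2*Z + 3*Y*Z**2 - 2*Z**3

deg(f) = 3.
Substitute x = X/Z, y = Y/Z into f, then multiply by Z^3.
  monomial 2·x^3·y^0 ↦ 2·X^3·Y^0·Z^0.
  monomial 3·x^2·y^1 ↦ 3·X^2·Y^1·Z^0.
  monomial -2·x^2·y^0 ↦ -2·X^2·Y^0·Z^1.
  monomial 2·x^1·y^2 ↦ 2·X^1·Y^2·Z^0.
  monomial -2·x^1·y^0 ↦ -2·X^1·Y^0·Z^2.
  monomial -2·x^0·y^3 ↦ -2·X^0·Y^3·Z^0.
  monomial 2·x^0·y^2 ↦ 2·X^0·Y^2·Z^1.
  monomial 3·x^0·y^1 ↦ 3·X^0·Y^1·Z^2.
  monomial -2·x^0·y^0 ↦ -2·X^0·Y^0·Z^3.
Collecting: F(X, Y, Z) = 2*X**3 + 3*X**2*Y - 2*X**2*Z + 2*X*Y**2 - 2*X*Z**2 - 2*Y**3 + 2*Y**2*Z + 3*Y*Z**2 - 2*Z**3.


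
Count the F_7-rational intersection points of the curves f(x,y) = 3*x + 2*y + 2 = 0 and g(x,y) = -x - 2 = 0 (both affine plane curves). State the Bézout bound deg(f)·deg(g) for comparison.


Common zeros: {(5, 2)}; count = 1; Bézout bound = 1.

deg(f) = 1, deg(g) = 1, so Bézout bound = 1.
Scan x ∈ F_7. For each x, list the y ∈ F_7 with f(x, y) ≡ 0 and those with g(x, y) ≡ 0 (mod 7); the common zeros in that column are the intersection.
  x = 0: f ≡ 0 at y ∈ {6}; g ≡ 0 at y ∈ ∅; common: ∅.
  x = 1: f ≡ 0 at y ∈ {1}; g ≡ 0 at y ∈ ∅; common: ∅.
  x = 2: f ≡ 0 at y ∈ {3}; g ≡ 0 at y ∈ ∅; common: ∅.
  x = 3: f ≡ 0 at y ∈ {5}; g ≡ 0 at y ∈ ∅; common: ∅.
  x = 4: f ≡ 0 at y ∈ {0}; g ≡ 0 at y ∈ ∅; common: ∅.
  x = 5: f ≡ 0 at y ∈ {2}; g ≡ 0 at y ∈ {0, 1, 2, 3, 4, 5, 6}; common: {2}.
  x = 6: f ≡ 0 at y ∈ {4}; g ≡ 0 at y ∈ ∅; common: ∅.
Collecting: common zeros = {(5, 2)}, so the count is 1.
Comparison with the Bézout bound: 1 ≤ 1 = deg(f)·deg(g), as expected for curves with no common component (the bound is attained).


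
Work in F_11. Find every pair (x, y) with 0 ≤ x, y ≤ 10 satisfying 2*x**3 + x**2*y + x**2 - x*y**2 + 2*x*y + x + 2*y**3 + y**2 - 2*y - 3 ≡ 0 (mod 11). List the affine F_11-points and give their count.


Affine F_11-points: {(0, 9), (2, 6), (5, 1), (5, 4), (5, 8), (6, 10), (7, 5), (8, 1), (10, 4)}; count = 9.

For each of the 121 pairs (x, y) ∈ F_11², evaluate f(x, y) mod 11. Record the zeros.
  x = 0: [0↦8, 1↦9, 2↦2, 3↦10, 4↦1, 5↦9, 6↦2, 7↦3, 8↦2, 9↦0, 10↦9]  zeros at y ∈ {9}
  x = 1: [0↦1, 1↦4, 2↦8, 3↦3, 4↦1, 5↦3, 6↦10, 7↦1, 8↦10, 9↦5, 10↦9]  zeros at y ∈ ∅
  x = 2: [0↦8, 1↦4, 2↦10, 3↦5, 4↦1, 5↦10, 6↦0, 7↦5, 8↦4, 9↦9, 10↦10]  zeros at y ∈ {6}
  x = 3: [0↦8, 1↦10, 2↦9, 3↦6, 4↦2, 5↦9, 6↦6, 7↦5, 8↦7, 9↦2, 10↦2]  zeros at y ∈ ∅
  x = 4: [0↦2, 1↦1, 2↦6, 3↦7, 4↦5, 5↦1, 6↦7, 7↦2, 8↦9, 9↦7, 10↦8]  zeros at y ∈ ∅
  x = 5: [0↦2, 1↦0, 2↦2, 3↦9, 4↦0, 5↦9, 6↦4, 7↦8, 8↦0, 9↦3, 10↦7]  zeros at y ∈ {1, 4, 8}
  x = 6: [0↦9, 1↦8, 2↦9, 3↦2, 4↦10, 5↦1, 6↦9, 7↦2, 8↦3, 9↦2, 10↦0]  zeros at y ∈ {10}
  x = 7: [0↦2, 1↦4, 2↦6, 3↦9, 4↦3, 5↦0, 6↦1, 7↦7, 8↦8, 9↦5, 10↦10]  zeros at y ∈ {5}
  x = 8: [0↦4, 1↦0, 2↦5, 3↦9, 4↦2, 5↦7, 6↦3, 7↦2, 8↦5, 9↦2, 10↦5]  zeros at y ∈ {1}
  x = 9: [0↦5, 1↦8, 2↦7, 3↦3, 4↦8, 5↦1, 6↦5, 7↦10, 8↦6, 9↦5, 10↦8]  zeros at y ∈ ∅
  x = 10: [0↦6, 1↦7, 2↦2, 3↦3, 4↦0, 5↦5, 6↦8, 7↦10, 8↦1, 9↦4, 10↦9]  zeros at y ∈ {4}
Collecting zeros: affine points = {(0, 9), (2, 6), (5, 1), (5, 4), (5, 8), (6, 10), (7, 5), (8, 1), (10, 4)}.
Total count |C(F_11)_aff| = 9.


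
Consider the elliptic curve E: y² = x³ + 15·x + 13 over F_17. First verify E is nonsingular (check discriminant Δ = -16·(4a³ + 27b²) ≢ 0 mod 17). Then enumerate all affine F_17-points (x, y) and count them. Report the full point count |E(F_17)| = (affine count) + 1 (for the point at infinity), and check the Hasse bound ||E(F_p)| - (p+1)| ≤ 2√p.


Affine points = {(0, 8), (0, 9), (2, 0), (3, 0), (4, 1), (4, 16), (5, 3), (5, 14), (6, 8), (6, 9), (7, 6), (7, 11), (8, 4), (8, 13), (11, 8), (11, 9), (12, 0), (13, 5), (13, 12), (14, 3), (14, 14), (15, 3), (15, 14)}; affine count = 23; |E(F_17)| = 24.

Discriminant check: Δ ∝ 4a³ + 27b² = 4·15³ + 27·13² = 4·3375 + 27·169 ≡ 9 (mod 17). Nonzero ⇒ E is nonsingular.
For each x ∈ F_17, compute rhs = x³ + 15·x + 13 mod 17, then count y ∈ F_17 with y² ≡ rhs.
  x = 0: rhs = 13, matching y values: 8, 9 (2 points).
  x = 1: rhs = 12, matching y values: none (0 points).
  x = 2: rhs = 0, matching y values: 0 (1 points).
  x = 3: rhs = 0, matching y values: 0 (1 points).
  x = 4: rhs = 1, matching y values: 1, 16 (2 points).
  x = 5: rhs = 9, matching y values: 3, 14 (2 points).
  x = 6: rhs = 13, matching y values: 8, 9 (2 points).
  x = 7: rhs = 2, matching y values: 6, 11 (2 points).
  x = 8: rhs = 16, matching y values: 4, 13 (2 points).
  x = 9: rhs = 10, matching y values: none (0 points).
  x = 10: rhs = 7, matching y values: none (0 points).
  x = 11: rhs = 13, matching y values: 8, 9 (2 points).
  x = 12: rhs = 0, matching y values: 0 (1 points).
  x = 13: rhs = 8, matching y values: 5, 12 (2 points).
  x = 14: rhs = 9, matching y values: 3, 14 (2 points).
  x = 15: rhs = 9, matching y values: 3, 14 (2 points).
  x = 16: rhs = 14, matching y values: none (0 points).
Total affine count: 23.
Full point count |E(F_17)| = 23 + 1 = 24.
Hasse bound: |24 − (17+1)| = |6| = 6 ≤ 2√17 ≈ 8.2462 ✓.


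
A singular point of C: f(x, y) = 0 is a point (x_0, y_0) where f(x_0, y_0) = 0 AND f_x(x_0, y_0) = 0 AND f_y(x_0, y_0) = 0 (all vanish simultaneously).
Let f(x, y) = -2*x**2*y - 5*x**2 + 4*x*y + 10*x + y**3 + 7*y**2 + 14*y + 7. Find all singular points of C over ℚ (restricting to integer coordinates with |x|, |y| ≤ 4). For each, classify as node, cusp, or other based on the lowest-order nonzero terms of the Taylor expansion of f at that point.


Singular points: {(1, -2)}; classification: node.

Compute partial derivatives:
  f_x = -4*x*y - 10*x + 4*y + 10.
  f_y = -2*x**2 + 4*x + 3*y**2 + 14*y + 14.
Scan x_0 ∈ {−4, ..., 4}. For each x_0, f_y(x_0, y) is a polynomial in y; find its integer roots y ∈ {−4, ..., 4}, then test f_x and f at those candidates.
  x = -4: f_y(-4, y) = 3*y**2 + 14*y - 34; no integer root y with |y| ≤ 4.
  x = -3: f_y(-3, y) = 3*y**2 + 14*y - 16; no integer root y with |y| ≤ 4.
  x = -2: f_y(-2, y) = 3*y**2 + 14*y - 2; no integer root y with |y| ≤ 4.
  x = -1: f_y(-1, y) = 3*y**2 + 14*y + 8; vanishes at y ∈ {-4}. (-1, -4): f_x = -12 ≠ 0.
  x = 0: f_y(0, y) = 3*y**2 + 14*y + 14; no integer root y with |y| ≤ 4.
  x = 1: f_y(1, y) = 3*y**2 + 14*y + 16; vanishes at y ∈ {-2}. (1, -2): f_x = 0, f = 0 — SINGULAR.
  x = 2: f_y(2, y) = 3*y**2 + 14*y + 14; no integer root y with |y| ≤ 4.
  x = 3: f_y(3, y) = 3*y**2 + 14*y + 8; vanishes at y ∈ {-4}. (3, -4): f_x = 12 ≠ 0.
  x = 4: f_y(4, y) = 3*y**2 + 14*y - 2; no integer root y with |y| ≤ 4.
Only singular point on the grid: (1, -2).
Classify: substitute x = 1 + u, y = -2 + v and expand: f = -2*u**2*v - u**2 + v**3 + v**2.
No constant or linear terms (consistent with a singular point). Quadratic part: -u**2 + v**2. Cubic part: -2*u**2*v + v**3.
The quadratic part v**2 - u**2 = (v − u)(v + u) splits into two distinct linear factors, so there are two distinct tangent lines y − -2 = ±(x − 1) — this is a node (ordinary double point).
Classification: node.
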